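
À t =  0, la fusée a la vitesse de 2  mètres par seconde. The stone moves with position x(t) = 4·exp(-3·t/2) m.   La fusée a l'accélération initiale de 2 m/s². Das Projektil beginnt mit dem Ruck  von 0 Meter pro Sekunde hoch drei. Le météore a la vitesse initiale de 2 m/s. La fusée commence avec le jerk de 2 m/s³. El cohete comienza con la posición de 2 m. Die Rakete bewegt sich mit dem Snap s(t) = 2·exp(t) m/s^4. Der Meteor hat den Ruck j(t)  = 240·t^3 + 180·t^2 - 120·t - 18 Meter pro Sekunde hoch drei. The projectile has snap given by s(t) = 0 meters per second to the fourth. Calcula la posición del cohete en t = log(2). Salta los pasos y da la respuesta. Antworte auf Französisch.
La réponse est 4.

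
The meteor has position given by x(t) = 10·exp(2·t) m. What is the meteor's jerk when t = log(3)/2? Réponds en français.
Pour résoudre ceci, nous devons prendre 3 dérivées de notre équation de la position x(t) = 10·exp(2·t). En dérivant la position, nous obtenons la vitesse: v(t) = 20·exp(2·t). En dérivant la vitesse, nous obtenons l'accélération: a(t) = 40·exp(2·t). En prenant d/dt de a(t), nous trouvons j(t) = 80·exp(2·t). Nous avons le jerk j(t) = 80·exp(2·t). En substituant t = log(3)/2: j(log(3)/2) = 240.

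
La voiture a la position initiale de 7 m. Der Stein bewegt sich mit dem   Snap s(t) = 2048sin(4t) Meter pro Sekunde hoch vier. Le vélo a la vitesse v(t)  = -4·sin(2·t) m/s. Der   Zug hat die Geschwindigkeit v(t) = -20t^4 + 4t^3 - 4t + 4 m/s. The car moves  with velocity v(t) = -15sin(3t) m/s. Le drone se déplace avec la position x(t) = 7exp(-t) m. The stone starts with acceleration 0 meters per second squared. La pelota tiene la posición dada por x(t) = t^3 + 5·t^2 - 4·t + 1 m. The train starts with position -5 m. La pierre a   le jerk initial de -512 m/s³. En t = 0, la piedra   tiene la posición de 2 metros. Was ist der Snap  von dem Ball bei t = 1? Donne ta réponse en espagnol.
Para resolver esto, necesitamos tomar 4 derivadas de nuestra ecuación de la posición x(t) = t^3 + 5·t^2 - 4·t + 1. Tomando d/dt de x(t), encontramos v(t) = 3·t^2 + 10·t - 4. Tomando d/dt de v(t), encontramos a(t) = 6·t + 10. Tomando d/dt de a(t), encontramos j(t) = 6. La derivada de la sacudida da el snap: s(t) = 0. Tenemos el snap s(t) = 0. Sustituyendo t = 1: s(1) = 0.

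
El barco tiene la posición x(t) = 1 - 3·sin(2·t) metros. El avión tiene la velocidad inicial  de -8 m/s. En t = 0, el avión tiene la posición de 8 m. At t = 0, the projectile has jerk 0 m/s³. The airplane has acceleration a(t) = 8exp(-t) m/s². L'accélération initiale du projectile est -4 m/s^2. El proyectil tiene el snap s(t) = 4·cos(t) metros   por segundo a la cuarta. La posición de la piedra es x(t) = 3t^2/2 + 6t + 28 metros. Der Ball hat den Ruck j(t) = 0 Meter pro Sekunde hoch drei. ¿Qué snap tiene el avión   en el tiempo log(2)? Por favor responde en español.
Debemos derivar nuestra ecuación de la aceleración a(t) = 8·exp(-t) 2 veces. La derivada de la aceleración da la sacudida: j(t) = -8·exp(-t). La derivada de la sacudida da el snap: s(t) = 8·exp(-t). Tenemos el snap s(t) = 8·exp(-t). Sustituyendo t = log(2): s(log(2)) = 4.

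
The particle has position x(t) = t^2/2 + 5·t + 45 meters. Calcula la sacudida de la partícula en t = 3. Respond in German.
Wir müssen unsere Gleichung für die Position x(t) = t^2/2 + 5·t + 45 3-mal ableiten. Die Ableitung von der Position ergibt die Geschwindigkeit: v(t) = t + 5. Mit d/dt von v(t) finden wir a(t) = 1. Mit d/dt von a(t) finden wir j(t) = 0. Mit j(t) = 0 und Einsetzen von t = 3, finden wir j = 0.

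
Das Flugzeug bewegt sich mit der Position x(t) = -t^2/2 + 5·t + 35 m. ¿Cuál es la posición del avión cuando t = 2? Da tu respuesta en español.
Tenemos la posición x(t) = -t^2/2 + 5·t + 35. Sustituyendo t = 2: x(2) = 43.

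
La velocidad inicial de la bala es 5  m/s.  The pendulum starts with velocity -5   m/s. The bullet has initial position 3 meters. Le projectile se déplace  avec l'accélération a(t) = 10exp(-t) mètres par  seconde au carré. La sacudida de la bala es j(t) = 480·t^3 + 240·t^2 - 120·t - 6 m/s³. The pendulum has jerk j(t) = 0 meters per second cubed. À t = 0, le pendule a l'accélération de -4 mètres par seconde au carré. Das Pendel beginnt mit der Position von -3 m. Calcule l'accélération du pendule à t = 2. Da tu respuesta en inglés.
Starting from jerk j(t) = 0, we take 1 antiderivative. Taking ∫j(t)dt and applying a(0) = -4, we find a(t) = -4. We have acceleration a(t) = -4. Substituting t = 2: a(2) = -4.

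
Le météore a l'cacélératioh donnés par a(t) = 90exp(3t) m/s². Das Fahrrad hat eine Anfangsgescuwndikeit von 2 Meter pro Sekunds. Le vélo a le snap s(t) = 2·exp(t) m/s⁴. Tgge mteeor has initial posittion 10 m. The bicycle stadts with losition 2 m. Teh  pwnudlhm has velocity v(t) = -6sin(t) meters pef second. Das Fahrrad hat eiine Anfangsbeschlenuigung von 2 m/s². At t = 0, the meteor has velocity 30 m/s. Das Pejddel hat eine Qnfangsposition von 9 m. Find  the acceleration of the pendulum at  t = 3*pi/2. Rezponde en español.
Debemos derivar nuestra ecuación de la velocidad v(t) = -6·sin(t) 1 vez. Tomando d/dt de v(t), encontramos a(t) = -6·cos(t). De la ecuación de la aceleración a(t) = -6·cos(t), sustituimos t = 3*pi/2 para obtener a = 0.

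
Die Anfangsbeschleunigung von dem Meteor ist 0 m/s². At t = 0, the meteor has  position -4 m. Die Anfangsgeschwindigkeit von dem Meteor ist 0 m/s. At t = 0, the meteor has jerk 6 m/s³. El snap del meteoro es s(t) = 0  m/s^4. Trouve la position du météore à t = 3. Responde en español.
Partiendo del snap s(t) = 0, tomamos 4 antiderivadas. La antiderivada del snap, con j(0) = 6, da la sacudida: j(t) = 6. La antiderivada de la sacudida es la aceleración. Usando a(0) = 0, obtenemos a(t) = 6·t. La antiderivada de la aceleración es la velocidad. Usando v(0) = 0, obtenemos v(t) = 3·t^2. La antiderivada de la velocidad, con x(0) = -4, da la posición: x(t) = t^3 - 4. Tenemos la posición x(t) = t^3 - 4. Sustituyendo t = 3: x(3) = 23.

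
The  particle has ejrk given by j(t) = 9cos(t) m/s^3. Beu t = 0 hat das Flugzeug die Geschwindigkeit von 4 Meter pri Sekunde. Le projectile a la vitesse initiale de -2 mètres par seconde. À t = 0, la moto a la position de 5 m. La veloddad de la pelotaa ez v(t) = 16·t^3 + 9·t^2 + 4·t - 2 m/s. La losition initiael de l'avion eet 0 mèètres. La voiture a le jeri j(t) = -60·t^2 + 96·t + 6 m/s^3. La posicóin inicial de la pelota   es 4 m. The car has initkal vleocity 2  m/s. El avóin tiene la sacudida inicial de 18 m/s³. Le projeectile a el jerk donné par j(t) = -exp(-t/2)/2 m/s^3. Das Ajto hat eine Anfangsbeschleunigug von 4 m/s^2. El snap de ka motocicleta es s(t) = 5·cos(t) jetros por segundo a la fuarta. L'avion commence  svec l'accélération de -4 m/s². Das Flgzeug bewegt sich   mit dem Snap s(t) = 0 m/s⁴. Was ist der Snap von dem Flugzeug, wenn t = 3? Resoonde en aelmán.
Mit s(t) = 0 und Einsetzen von t = 3, finden wir s = 0.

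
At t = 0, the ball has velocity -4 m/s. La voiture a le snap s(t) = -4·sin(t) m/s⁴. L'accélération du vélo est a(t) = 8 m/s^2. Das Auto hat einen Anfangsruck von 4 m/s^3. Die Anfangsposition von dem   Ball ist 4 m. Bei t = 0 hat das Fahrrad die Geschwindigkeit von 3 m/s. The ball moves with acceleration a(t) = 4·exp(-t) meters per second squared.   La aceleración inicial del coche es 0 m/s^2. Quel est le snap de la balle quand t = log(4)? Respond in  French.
Nous devons dériver notre équation de l'accélération a(t) = 4·exp(-t) 2 fois. La dérivée de l'accélération donne le jerk: j(t) = -4·exp(-t). En prenant d/dt de j(t), nous trouvons s(t) = 4·exp(-t). Nous avons le snap s(t) = 4·exp(-t). En substituant t = log(4): s(log(4)) = 1.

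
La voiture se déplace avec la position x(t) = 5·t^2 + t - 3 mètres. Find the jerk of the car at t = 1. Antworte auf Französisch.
En partant de la position x(t) = 5·t^2 + t - 3, nous prenons 3 dérivées. La dérivée de la position donne la vitesse: v(t) = 10·t + 1. En prenant d/dt de v(t), nous trouvons a(t) = 10. En dérivant l'accélération, nous obtenons le jerk: j(t) = 0. En utilisant j(t) = 0 et en substituant t = 1, nous trouvons j = 0.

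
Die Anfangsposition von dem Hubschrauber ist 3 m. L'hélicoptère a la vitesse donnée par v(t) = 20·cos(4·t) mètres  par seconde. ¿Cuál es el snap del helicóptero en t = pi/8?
Debemos derivar nuestra ecuación de la velocidad v(t) = 20·cos(4·t) 3 veces. Tomando d/dt de v(t), encontramos a(t) = -80·sin(4·t). Tomando d/dt de a(t), encontramos j(t) = -320·cos(4·t). La derivada de la sacudida da el snap: s(t) = 1280·sin(4·t). Usando s(t) = 1280·sin(4·t) y sustituyendo t = pi/8, encontramos s = 1280.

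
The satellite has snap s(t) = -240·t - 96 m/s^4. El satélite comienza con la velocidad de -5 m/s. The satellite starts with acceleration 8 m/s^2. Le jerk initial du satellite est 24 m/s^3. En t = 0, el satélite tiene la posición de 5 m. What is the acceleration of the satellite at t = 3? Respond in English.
We need to integrate our snap equation s(t) = -240·t - 96 2 times. The antiderivative of snap, with j(0) = 24, gives jerk: j(t) = -120·t^2 - 96·t + 24. The integral of jerk, with a(0) = 8, gives acceleration: a(t) = -40·t^3 - 48·t^2 + 24·t + 8. Using a(t) = -40·t^3 - 48·t^2 + 24·t + 8 and substituting t = 3, we find a = -1432.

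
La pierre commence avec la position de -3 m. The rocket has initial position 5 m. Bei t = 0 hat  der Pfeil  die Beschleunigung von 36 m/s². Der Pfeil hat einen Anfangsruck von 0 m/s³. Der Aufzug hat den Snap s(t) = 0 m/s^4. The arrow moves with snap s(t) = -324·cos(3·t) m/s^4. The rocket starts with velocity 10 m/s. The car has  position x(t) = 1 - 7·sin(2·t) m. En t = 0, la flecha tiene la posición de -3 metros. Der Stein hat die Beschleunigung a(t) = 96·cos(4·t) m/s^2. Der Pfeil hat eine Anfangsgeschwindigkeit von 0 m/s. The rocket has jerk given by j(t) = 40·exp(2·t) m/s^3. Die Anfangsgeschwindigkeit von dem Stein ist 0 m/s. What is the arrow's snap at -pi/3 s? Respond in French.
De l'équation du snap s(t) = -324·cos(3·t), nous substituons t = -pi/3 pour obtenir s = 324.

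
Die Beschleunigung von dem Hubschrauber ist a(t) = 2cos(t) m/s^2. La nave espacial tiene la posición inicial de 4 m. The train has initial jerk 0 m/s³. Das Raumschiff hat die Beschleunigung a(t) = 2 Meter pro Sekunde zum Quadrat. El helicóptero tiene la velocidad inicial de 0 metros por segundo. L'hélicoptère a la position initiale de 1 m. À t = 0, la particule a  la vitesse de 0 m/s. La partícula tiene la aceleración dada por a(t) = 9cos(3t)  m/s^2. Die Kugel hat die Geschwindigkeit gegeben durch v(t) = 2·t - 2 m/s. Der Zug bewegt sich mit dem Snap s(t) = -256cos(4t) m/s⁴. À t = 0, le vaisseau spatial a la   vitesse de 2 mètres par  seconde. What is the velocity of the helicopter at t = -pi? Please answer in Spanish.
Debemos encontrar la integral de nuestra ecuación de la aceleración a(t) = 2·cos(t) 1 vez. La integral de la aceleración es la velocidad. Usando v(0) = 0, obtenemos v(t) = 2·sin(t). Tenemos la velocidad v(t) = 2·sin(t). Sustituyendo t = -pi: v(-pi) = 0.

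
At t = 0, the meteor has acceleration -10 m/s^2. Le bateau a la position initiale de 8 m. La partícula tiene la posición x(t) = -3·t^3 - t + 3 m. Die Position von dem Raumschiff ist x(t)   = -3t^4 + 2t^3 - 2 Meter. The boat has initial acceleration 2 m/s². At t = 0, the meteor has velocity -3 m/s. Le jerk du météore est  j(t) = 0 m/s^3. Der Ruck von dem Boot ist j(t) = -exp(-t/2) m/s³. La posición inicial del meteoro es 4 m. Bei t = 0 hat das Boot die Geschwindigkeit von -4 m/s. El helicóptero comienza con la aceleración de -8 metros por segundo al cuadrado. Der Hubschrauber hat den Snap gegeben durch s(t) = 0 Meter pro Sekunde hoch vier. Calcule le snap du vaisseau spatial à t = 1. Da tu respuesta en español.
Partiendo de la posición x(t) = -3·t^4 + 2·t^3 - 2, tomamos 4 derivadas. Derivando la posición, obtenemos la velocidad: v(t) = -12·t^3 + 6·t^2. Tomando d/dt de v(t), encontramos a(t) = -36·t^2 + 12·t. Derivando la aceleración, obtenemos la sacudida: j(t) = 12 - 72·t. La derivada de la sacudida da el snap: s(t) = -72. Tenemos el snap s(t) = -72. Sustituyendo t = 1: s(1) = -72.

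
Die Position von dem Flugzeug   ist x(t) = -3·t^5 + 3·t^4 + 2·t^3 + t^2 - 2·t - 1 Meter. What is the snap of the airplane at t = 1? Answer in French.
Nous devons dériver notre équation de la position x(t) = -3·t^5 + 3·t^4 + 2·t^3 + t^2 - 2·t - 1 4 fois. La dérivée de la position donne la vitesse: v(t) = -15·t^4 + 12·t^3 + 6·t^2 + 2·t - 2. En prenant d/dt de v(t), nous trouvons a(t) = -60·t^3 + 36·t^2 + 12·t + 2. En dérivant l'accélération, nous obtenons le jerk: j(t) = -180·t^2 + 72·t + 12. En dérivant le jerk, nous obtenons le snap: s(t) = 72 - 360·t. De l'équation du snap s(t) = 72 - 360·t, nous substituons t = 1 pour obtenir s = -288.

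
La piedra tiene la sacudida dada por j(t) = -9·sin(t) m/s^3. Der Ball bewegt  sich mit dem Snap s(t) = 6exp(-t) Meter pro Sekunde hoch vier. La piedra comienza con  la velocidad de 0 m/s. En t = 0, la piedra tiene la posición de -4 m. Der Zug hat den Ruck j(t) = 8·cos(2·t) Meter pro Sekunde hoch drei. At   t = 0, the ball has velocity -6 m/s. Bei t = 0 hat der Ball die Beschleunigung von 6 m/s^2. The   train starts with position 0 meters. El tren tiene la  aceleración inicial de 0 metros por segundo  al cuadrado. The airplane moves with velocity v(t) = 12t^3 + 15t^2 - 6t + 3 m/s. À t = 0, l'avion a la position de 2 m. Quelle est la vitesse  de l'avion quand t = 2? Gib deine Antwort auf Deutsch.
Wir haben die Geschwindigkeit v(t) = 12·t^3 + 15·t^2 - 6·t + 3. Durch Einsetzen von t = 2: v(2) = 147.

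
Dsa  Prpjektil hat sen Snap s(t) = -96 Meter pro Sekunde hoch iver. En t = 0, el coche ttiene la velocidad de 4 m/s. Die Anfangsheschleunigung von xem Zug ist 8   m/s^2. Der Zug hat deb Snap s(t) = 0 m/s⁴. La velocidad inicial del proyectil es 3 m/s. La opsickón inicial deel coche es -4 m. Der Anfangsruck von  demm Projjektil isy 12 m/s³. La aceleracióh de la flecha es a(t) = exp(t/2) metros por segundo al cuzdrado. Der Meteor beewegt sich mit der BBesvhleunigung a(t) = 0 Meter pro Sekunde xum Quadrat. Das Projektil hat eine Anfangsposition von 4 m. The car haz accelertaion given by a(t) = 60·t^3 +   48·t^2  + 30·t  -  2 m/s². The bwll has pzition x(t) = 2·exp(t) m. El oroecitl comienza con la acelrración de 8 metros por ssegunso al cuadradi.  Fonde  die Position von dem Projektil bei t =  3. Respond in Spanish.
Para resolver esto, necesitamos tomar 4 integrales de nuestra ecuación del snap s(t) = -96. Tomando ∫s(t)dt y aplicando j(0) = 12, encontramos j(t) = 12 - 96·t. Integrando la sacudida y usando la condición inicial a(0) = 8, obtenemos a(t) = -48·t^2 + 12·t + 8. Integrando la aceleración y usando la condición inicial v(0) = 3, obtenemos v(t) = -16·t^3 + 6·t^2 + 8·t + 3. La antiderivada de la velocidad, con x(0) = 4, da la posición: x(t) = -4·t^4 + 2·t^3 + 4·t^2 + 3·t + 4. Tenemos la posición x(t) = -4·t^4 + 2·t^3 + 4·t^2 + 3·t + 4. Sustituyendo t = 3: x(3) = -221.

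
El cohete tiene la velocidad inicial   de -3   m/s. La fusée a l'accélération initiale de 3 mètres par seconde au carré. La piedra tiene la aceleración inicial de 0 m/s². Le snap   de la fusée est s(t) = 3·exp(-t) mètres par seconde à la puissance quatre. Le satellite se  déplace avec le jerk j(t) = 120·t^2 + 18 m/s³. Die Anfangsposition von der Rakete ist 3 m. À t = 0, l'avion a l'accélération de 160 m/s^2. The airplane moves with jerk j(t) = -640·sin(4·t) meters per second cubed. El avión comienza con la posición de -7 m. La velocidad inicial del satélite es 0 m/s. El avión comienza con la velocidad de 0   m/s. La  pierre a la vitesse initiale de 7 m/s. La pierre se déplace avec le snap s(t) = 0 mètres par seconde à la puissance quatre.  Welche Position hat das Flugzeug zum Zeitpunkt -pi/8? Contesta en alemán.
Wir müssen unsere Gleichung für den Ruck j(t) = -640·sin(4·t) 3-mal integrieren. Mit ∫j(t)dt und Anwendung von a(0) = 160, finden wir a(t) = 160·cos(4·t). Die Stammfunktion von der Beschleunigung ist die Geschwindigkeit. Mit v(0) = 0 erhalten wir v(t) = 40·sin(4·t). Das Integral von der Geschwindigkeit, mit x(0) = -7, ergibt die Position: x(t) = 3 - 10·cos(4·t). Mit x(t) = 3 - 10·cos(4·t) und Einsetzen von t = -pi/8, finden wir x = 3.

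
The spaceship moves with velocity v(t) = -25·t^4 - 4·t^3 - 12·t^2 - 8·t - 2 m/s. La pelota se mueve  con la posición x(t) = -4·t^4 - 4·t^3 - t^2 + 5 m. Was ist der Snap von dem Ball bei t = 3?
Wir müssen unsere Gleichung für die Position x(t) = -4·t^4 - 4·t^3 - t^2 + 5 4-mal ableiten. Mit d/dt von x(t) finden wir v(t) = -16·t^3 - 12·t^2 - 2·t. Mit d/dt von v(t) finden wir a(t) = -48·t^2 - 24·t - 2. Mit d/dt von a(t) finden wir j(t) = -96·t - 24. Durch Ableiten von dem Ruck erhalten wir den Snap: s(t) = -96. Mit s(t) = -96 und Einsetzen von t = 3, finden wir s = -96.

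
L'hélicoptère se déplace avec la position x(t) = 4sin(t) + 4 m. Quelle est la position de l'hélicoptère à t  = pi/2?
Nous avons la position x(t) = 4·sin(t) + 4. En substituant t = pi/2: x(pi/2) = 8.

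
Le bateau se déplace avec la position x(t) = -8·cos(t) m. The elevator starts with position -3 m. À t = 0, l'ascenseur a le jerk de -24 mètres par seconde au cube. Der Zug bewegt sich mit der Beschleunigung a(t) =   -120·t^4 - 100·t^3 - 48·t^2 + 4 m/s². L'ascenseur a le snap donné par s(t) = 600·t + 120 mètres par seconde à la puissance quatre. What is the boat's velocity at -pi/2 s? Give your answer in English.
To solve this, we need to take 1 derivative of our position equation x(t) = -8·cos(t). The derivative of position gives velocity: v(t) = 8·sin(t). From the given velocity equation v(t) = 8·sin(t), we substitute t = -pi/2 to get v = -8.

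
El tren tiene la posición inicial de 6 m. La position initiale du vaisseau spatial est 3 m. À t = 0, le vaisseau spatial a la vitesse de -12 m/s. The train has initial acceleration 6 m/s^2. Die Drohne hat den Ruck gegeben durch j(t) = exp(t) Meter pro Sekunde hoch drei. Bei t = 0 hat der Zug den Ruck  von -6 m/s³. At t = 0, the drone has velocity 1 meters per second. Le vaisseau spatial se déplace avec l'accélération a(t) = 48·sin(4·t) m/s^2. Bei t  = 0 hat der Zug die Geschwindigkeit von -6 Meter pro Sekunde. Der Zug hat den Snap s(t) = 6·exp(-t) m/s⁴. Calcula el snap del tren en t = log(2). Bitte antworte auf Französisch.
Nous avons le snap s(t) = 6·exp(-t). En substituant t = log(2): s(log(2)) = 3.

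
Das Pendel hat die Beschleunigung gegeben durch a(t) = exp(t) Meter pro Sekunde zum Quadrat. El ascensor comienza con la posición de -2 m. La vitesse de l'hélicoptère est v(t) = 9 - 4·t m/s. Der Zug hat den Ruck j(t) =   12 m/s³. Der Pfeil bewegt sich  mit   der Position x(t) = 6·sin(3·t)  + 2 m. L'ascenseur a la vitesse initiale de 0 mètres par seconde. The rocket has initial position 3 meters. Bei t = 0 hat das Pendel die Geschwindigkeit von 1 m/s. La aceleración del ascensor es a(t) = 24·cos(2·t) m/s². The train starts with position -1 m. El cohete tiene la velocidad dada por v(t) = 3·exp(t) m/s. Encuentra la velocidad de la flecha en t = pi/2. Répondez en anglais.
We must differentiate our position equation x(t) = 6·sin(3·t) + 2 1 time. The derivative of position gives velocity: v(t) = 18·cos(3·t). We have velocity v(t) = 18·cos(3·t). Substituting t = pi/2: v(pi/2) = 0.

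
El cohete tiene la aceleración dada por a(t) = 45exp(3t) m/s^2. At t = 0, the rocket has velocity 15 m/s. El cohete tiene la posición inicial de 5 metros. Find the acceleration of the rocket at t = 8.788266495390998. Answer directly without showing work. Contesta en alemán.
a(8.788266495390998) = 12685262163141.3.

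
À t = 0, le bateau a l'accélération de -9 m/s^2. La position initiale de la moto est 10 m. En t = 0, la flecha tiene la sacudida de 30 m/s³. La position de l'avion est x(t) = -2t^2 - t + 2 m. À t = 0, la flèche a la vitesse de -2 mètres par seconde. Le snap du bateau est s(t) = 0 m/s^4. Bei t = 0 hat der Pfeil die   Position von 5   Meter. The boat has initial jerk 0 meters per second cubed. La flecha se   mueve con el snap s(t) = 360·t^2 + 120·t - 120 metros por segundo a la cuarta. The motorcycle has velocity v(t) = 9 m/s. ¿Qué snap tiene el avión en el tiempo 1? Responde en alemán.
Ausgehend von der Position x(t) = -2·t^2 - t + 2, nehmen wir 4 Ableitungen. Durch Ableiten von der Position erhalten wir die Geschwindigkeit: v(t) = -4·t - 1. Mit d/dt von v(t) finden wir a(t) = -4. Durch Ableiten von der Beschleunigung erhalten wir den Ruck: j(t) = 0. Die Ableitung von dem Ruck ergibt den Snap: s(t) = 0. Aus der Gleichung für den Snap s(t) = 0, setzen wir t = 1 ein und erhalten s = 0.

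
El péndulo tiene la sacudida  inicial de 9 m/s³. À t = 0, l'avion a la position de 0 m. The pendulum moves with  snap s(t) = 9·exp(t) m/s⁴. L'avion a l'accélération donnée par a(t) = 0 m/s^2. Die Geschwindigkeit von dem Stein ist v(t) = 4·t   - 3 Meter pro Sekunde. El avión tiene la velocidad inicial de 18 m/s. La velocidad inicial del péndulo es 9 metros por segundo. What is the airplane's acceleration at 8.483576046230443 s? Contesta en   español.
Usando a(t) = 0 y sustituyendo t = 8.483576046230443, encontramos a = 0.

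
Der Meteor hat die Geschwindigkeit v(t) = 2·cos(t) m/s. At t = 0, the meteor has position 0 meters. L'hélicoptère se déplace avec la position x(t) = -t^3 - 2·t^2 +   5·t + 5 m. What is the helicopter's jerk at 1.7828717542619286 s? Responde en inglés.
Starting from position x(t) = -t^3 - 2·t^2 + 5·t + 5, we take 3 derivatives. The derivative of position gives velocity: v(t) = -3·t^2 - 4·t + 5. Taking d/dt of v(t), we find a(t) = -6·t - 4. Taking d/dt of a(t), we find j(t) = -6. From the given jerk equation j(t) = -6, we substitute t = 1.7828717542619286 to get j = -6.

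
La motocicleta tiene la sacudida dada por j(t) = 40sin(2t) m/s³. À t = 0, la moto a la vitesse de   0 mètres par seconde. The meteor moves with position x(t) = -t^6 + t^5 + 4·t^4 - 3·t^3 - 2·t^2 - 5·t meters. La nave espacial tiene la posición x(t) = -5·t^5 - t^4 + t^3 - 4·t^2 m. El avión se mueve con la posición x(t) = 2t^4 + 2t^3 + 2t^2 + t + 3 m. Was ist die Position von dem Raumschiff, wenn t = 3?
Wir haben die Position x(t) = -5·t^5 - t^4 + t^3 - 4·t^2. Durch Einsetzen von t = 3: x(3) = -1305.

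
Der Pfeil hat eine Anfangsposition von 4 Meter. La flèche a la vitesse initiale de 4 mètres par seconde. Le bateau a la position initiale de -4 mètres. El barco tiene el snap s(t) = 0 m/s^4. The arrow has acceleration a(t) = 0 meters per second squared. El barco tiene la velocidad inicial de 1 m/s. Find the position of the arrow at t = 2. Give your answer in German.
Wir müssen das Integral unserer Gleichung für die Beschleunigung a(t) = 0 2-mal finden. Die Stammfunktion von der Beschleunigung, mit v(0) = 4, ergibt die Geschwindigkeit: v(t) = 4. Durch Integration von der Geschwindigkeit und Verwendung der Anfangsbedingung x(0) = 4, erhalten wir x(t) = 4·t + 4. Wir haben die Position x(t) = 4·t + 4. Durch Einsetzen von t = 2: x(2) = 12.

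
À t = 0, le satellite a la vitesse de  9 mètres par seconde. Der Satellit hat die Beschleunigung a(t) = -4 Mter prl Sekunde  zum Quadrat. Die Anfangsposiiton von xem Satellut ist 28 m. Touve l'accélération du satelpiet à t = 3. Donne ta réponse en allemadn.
Mit a(t) = -4 und Einsetzen von t = 3, finden wir a = -4.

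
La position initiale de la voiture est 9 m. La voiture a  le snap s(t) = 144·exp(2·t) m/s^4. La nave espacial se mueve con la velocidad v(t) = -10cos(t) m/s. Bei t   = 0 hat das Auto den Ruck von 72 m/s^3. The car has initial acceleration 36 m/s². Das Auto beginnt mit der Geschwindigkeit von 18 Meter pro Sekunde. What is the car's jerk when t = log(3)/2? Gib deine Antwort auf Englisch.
To find the answer, we compute 1 antiderivative of s(t) = 144·exp(2·t). Integrating snap and using the initial condition j(0) = 72, we get j(t) = 72·exp(2·t). Using j(t) = 72·exp(2·t) and substituting t = log(3)/2, we find j = 216.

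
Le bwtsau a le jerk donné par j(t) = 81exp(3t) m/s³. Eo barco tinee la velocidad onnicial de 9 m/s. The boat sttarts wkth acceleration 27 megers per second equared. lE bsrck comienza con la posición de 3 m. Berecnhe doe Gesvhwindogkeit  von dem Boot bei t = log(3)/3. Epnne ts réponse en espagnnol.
Para resolver esto, necesitamos tomar 2 integrales de nuestra ecuación de la sacudida j(t) = 81·exp(3·t). Integrando la sacudida y usando la condición inicial a(0) = 27, obtenemos a(t) = 27·exp(3·t). La antiderivada de la aceleración, con v(0) = 9, da la velocidad: v(t) = 9·exp(3·t). De la ecuación de la velocidad v(t) = 9·exp(3·t), sustituimos t = log(3)/3 para obtener v = 27.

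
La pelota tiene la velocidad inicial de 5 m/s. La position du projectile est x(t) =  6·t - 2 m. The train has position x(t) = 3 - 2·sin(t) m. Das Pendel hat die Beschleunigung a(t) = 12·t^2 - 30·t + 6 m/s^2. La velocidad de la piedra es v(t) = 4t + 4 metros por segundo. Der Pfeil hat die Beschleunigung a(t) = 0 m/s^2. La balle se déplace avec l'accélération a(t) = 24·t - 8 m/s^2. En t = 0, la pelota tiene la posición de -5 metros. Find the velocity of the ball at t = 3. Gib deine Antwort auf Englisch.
To find the answer, we compute 1 integral of a(t) = 24·t - 8. Integrating acceleration and using the initial condition v(0) = 5, we get v(t) = 12·t^2 - 8·t + 5. From the given velocity equation v(t) = 12·t^2 - 8·t + 5, we substitute t = 3 to get v = 89.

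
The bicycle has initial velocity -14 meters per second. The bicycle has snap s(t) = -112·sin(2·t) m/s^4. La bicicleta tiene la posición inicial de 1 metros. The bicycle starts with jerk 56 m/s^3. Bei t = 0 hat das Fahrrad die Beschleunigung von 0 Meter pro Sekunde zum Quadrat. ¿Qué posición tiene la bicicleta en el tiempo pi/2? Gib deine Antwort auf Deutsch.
Ausgehend von dem Snap s(t) = -112·sin(2·t), nehmen wir 4 Integrale. Die Stammfunktion von dem Snap, mit j(0) = 56, ergibt den Ruck: j(t) = 56·cos(2·t). Das Integral von dem Ruck, mit a(0) = 0, ergibt die Beschleunigung: a(t) = 28·sin(2·t). Durch Integration von der Beschleunigung und Verwendung der Anfangsbedingung v(0) = -14, erhalten wir v(t) = -14·cos(2·t). Durch Integration von der Geschwindigkeit und Verwendung der Anfangsbedingung x(0) = 1, erhalten wir x(t) = 1 - 7·sin(2·t). Wir haben die Position x(t) = 1 - 7·sin(2·t). Durch Einsetzen von t = pi/2: x(pi/2) = 1.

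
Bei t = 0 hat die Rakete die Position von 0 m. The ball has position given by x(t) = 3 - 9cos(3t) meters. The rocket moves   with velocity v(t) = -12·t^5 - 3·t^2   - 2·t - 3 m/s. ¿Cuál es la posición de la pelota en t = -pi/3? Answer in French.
En utilisant x(t) = 3 - 9·cos(3·t) et en substituant t = -pi/3, nous trouvons x = 12.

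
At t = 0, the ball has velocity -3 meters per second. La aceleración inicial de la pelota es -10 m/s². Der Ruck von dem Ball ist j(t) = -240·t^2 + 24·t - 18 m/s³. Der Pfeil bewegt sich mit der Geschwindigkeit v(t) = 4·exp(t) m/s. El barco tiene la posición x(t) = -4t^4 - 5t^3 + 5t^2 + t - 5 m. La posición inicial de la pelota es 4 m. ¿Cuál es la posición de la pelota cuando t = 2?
Partiendo de la sacudida j(t) = -240·t^2 + 24·t - 18, tomamos 3 antiderivadas. Integrando la sacudida y usando la condición inicial a(0) = -10, obtenemos a(t) = -80·t^3 + 12·t^2 - 18·t - 10. La integral de la aceleración es la velocidad. Usando v(0) = -3, obtenemos v(t) = -20·t^4 + 4·t^3 - 9·t^2 - 10·t - 3. Tomando ∫v(t)dt y aplicando x(0) = 4, encontramos x(t) = -4·t^5 + t^4 - 3·t^3 - 5·t^2 - 3·t + 4. Usando x(t) = -4·t^5 + t^4 - 3·t^3 - 5·t^2 - 3·t + 4 y sustituyendo t = 2, encontramos x = -158.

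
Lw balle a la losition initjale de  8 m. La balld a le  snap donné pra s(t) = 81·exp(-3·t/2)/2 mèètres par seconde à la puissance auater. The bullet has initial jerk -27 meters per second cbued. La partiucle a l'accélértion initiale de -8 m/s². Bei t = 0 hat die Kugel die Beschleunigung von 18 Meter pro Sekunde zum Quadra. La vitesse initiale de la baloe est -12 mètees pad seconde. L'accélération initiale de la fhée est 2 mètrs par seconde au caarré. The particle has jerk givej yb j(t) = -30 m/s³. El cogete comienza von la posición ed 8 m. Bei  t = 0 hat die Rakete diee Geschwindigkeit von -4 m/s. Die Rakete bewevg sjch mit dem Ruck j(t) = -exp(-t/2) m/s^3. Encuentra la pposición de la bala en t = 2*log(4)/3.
Necesitamos integrar nuestra ecuación del snap s(t) = 81·exp(-3·t/2)/2 4 veces. La antiderivada del snap, con j(0) = -27, da la sacudida: j(t) = -27·exp(-3·t/2). La integral de la sacudida, con a(0) = 18, da la aceleración: a(t) = 18·exp(-3·t/2). Tomando ∫a(t)dt y aplicando v(0) = -12, encontramos v(t) = -12·exp(-3·t/2). Tomando ∫v(t)dt y aplicando x(0) = 8, encontramos x(t) = 8·exp(-3·t/2). Tenemos la posición x(t) = 8·exp(-3·t/2). Sustituyendo t = 2*log(4)/3: x(2*log(4)/3) = 2.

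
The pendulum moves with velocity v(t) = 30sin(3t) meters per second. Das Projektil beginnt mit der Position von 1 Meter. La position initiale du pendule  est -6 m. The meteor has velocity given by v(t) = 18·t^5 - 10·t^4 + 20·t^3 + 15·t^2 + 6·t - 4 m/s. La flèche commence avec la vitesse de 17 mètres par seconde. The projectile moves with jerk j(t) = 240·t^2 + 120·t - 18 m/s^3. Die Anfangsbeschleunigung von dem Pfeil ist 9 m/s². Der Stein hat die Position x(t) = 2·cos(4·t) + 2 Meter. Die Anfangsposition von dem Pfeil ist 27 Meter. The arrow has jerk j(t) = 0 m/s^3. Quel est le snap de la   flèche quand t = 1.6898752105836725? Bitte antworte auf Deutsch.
Um dies zu lösen, müssen wir 1 Ableitung unserer Gleichung für den Ruck j(t) = 0 nehmen. Durch Ableiten von dem Ruck erhalten wir den Snap: s(t) = 0. Aus der Gleichung für den Snap s(t) = 0, setzen wir t = 1.6898752105836725 ein und erhalten s = 0.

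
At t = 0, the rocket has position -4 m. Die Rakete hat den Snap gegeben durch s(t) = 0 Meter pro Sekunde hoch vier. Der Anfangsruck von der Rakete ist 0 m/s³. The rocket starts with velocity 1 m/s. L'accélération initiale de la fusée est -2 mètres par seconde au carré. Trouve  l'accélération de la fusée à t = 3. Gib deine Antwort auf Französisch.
Nous devons intégrer notre équation du snap s(t) = 0 2 fois. En prenant ∫s(t)dt et en appliquant j(0) = 0, nous trouvons j(t) = 0. En prenant ∫j(t)dt et en appliquant a(0) = -2, nous trouvons a(t) = -2. De l'équation de l'accélération a(t) = -2, nous substituons t = 3 pour obtenir a = -2.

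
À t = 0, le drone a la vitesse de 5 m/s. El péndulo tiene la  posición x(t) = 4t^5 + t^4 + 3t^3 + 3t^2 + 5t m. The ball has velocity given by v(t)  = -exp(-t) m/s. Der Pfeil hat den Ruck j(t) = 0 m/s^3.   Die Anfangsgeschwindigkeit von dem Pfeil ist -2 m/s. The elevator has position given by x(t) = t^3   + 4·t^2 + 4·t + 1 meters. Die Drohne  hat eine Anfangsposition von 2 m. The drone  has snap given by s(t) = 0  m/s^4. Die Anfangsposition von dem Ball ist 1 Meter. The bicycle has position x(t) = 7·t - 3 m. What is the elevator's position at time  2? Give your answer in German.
Aus der Gleichung für die Position x(t) = t^3 + 4·t^2 + 4·t + 1, setzen wir t = 2 ein und erhalten x = 33.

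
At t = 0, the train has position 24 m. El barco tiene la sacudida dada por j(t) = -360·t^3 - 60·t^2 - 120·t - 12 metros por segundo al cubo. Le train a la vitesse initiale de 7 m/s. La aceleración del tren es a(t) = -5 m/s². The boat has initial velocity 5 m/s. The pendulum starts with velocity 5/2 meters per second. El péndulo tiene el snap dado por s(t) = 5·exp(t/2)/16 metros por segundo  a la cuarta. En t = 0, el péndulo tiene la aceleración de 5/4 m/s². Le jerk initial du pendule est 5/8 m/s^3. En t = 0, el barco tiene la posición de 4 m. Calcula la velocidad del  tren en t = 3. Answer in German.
Ausgehend von der Beschleunigung a(t) = -5, nehmen wir 1 Stammfunktion. Die Stammfunktion von der Beschleunigung, mit v(0) = 7, ergibt die Geschwindigkeit: v(t) = 7 - 5·t. Mit v(t) = 7 - 5·t und Einsetzen von t = 3, finden wir v = -8.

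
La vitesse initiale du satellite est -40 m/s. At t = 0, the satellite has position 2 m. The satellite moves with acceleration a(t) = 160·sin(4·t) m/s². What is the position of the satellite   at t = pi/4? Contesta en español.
Partiendo de la aceleración a(t) = 160·sin(4·t), tomamos 2 antiderivadas. La integral de la aceleración es la velocidad. Usando v(0) = -40, obtenemos v(t) = -40·cos(4·t). Tomando ∫v(t)dt y aplicando x(0) = 2, encontramos x(t) = 2 - 10·sin(4·t). De la ecuación de la posición x(t) = 2 - 10·sin(4·t), sustituimos t = pi/4 para obtener x = 2.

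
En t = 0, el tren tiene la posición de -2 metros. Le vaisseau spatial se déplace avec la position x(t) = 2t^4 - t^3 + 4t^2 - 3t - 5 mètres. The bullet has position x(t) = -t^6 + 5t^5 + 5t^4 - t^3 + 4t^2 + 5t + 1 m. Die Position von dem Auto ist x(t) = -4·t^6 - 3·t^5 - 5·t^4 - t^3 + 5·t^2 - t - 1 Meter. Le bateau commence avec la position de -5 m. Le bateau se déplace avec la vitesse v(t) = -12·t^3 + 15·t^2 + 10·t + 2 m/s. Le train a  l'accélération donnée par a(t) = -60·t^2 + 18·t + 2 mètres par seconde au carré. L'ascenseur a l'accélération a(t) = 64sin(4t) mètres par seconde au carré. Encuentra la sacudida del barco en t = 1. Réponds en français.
En partant de la vitesse v(t) = -12·t^3 + 15·t^2 + 10·t + 2, nous prenons 2 dérivées. En prenant d/dt de v(t), nous trouvons a(t) = -36·t^2 + 30·t + 10. En prenant d/dt de a(t), nous trouvons j(t) = 30 - 72·t. De l'équation du jerk j(t) = 30 - 72·t, nous substituons t = 1 pour obtenir j = -42.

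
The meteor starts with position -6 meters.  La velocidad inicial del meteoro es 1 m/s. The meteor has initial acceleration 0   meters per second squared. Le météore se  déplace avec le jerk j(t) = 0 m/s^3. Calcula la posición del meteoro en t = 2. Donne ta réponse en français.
Pour résoudre ceci, nous devons prendre 3 intégrales de notre équation du jerk j(t) = 0. En prenant ∫j(t)dt et en appliquant a(0) = 0, nous trouvons a(t) = 0. La primitive de l'accélération est la vitesse. En utilisant v(0) = 1, nous obtenons v(t) = 1. L'intégrale de la vitesse est la position. En utilisant x(0) = -6, nous obtenons x(t) = t - 6. De l'équation de la position x(t) = t - 6, nous substituons t = 2 pour obtenir x = -4.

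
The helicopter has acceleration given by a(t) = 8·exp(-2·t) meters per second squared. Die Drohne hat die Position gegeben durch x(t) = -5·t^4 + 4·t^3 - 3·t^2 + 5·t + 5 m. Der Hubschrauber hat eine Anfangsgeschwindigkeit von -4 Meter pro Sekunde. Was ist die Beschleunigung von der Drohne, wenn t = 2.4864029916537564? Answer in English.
Starting from position x(t) = -5·t^4 + 4·t^3 - 3·t^2 + 5·t + 5, we take 2 derivatives. Taking d/dt of x(t), we find v(t) = -20·t^3 + 12·t^2 - 6·t + 5. The derivative of velocity gives acceleration: a(t) = -60·t^2 + 24·t - 6. Using a(t) = -60·t^2 + 24·t - 6 and substituting t = 2.4864029916537564, we find a = -317.258318414595.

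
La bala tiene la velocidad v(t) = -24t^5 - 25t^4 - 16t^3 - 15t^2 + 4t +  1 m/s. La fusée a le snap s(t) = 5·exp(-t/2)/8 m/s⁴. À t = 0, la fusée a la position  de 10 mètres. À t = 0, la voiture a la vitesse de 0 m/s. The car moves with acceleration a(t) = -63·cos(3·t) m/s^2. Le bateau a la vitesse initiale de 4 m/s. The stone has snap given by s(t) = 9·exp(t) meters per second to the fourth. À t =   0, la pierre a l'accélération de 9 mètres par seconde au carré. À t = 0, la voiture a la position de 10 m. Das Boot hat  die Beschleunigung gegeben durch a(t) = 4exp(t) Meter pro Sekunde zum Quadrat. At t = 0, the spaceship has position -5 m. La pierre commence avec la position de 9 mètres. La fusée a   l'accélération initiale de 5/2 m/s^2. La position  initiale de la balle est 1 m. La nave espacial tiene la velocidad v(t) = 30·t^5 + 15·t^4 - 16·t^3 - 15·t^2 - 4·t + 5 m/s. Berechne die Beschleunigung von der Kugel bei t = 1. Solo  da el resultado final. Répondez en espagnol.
La respuesta es -294.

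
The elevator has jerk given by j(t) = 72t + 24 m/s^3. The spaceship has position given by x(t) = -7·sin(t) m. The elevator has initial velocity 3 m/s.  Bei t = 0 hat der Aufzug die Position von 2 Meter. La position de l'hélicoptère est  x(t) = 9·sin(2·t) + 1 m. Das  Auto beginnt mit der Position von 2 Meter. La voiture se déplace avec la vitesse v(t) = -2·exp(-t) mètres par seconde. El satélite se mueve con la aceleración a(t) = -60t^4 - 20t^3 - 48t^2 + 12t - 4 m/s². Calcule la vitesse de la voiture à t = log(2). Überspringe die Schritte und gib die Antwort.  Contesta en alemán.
Bei t = log(2), v = -1.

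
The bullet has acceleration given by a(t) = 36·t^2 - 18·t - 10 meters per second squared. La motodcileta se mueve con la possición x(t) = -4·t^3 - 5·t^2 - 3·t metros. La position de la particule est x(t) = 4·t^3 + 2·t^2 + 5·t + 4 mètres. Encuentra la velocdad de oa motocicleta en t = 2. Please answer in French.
En partant de la position x(t) = -4·t^3 - 5·t^2 - 3·t, nous prenons 1 dérivée. En dérivant la position, nous obtenons la vitesse: v(t) = -12·t^2 - 10·t - 3. En utilisant v(t) = -12·t^2 - 10·t - 3 et en substituant t = 2, nous trouvons v = -71.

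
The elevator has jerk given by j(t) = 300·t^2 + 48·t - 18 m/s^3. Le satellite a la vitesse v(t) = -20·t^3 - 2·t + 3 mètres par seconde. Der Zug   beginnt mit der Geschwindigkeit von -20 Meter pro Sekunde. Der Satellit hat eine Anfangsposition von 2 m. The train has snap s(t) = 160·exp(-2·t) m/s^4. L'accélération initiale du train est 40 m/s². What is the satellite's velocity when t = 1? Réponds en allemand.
Aus der Gleichung für die Geschwindigkeit v(t) = -20·t^3 - 2·t + 3, setzen wir t = 1 ein und erhalten v = -19.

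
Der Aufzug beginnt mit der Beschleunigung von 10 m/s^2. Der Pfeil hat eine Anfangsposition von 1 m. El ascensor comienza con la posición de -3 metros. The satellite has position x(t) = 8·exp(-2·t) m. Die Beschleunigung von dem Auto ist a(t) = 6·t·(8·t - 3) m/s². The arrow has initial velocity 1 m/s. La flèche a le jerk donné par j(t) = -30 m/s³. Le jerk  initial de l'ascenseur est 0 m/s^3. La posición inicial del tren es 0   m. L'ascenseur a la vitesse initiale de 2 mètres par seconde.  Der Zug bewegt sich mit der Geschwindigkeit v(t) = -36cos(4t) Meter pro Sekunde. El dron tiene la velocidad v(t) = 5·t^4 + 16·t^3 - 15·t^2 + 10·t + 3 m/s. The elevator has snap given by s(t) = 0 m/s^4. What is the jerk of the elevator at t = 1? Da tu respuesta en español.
Para resolver esto, necesitamos tomar 1 integral de nuestra ecuación del snap s(t) = 0. Integrando el snap y usando la condición inicial j(0) = 0, obtenemos j(t) = 0. Tenemos la sacudida j(t) = 0. Sustituyendo t = 1: j(1) = 0.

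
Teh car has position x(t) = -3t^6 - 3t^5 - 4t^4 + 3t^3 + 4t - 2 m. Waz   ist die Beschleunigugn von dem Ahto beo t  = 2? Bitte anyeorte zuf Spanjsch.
Debemos derivar nuestra ecuación de la posición x(t) = -3·t^6 - 3·t^5 - 4·t^4 + 3·t^3 + 4·t - 2 2 veces. Tomando d/dt de x(t), encontramos v(t) = -18·t^5 - 15·t^4 - 16·t^3 + 9·t^2 + 4. Derivando la velocidad, obtenemos la aceleración: a(t) = -90·t^4 - 60·t^3 - 48·t^2 + 18·t. De la ecuación de la aceleración a(t) = -90·t^4 - 60·t^3 - 48·t^2 + 18·t, sustituimos t = 2 para obtener a = -2076.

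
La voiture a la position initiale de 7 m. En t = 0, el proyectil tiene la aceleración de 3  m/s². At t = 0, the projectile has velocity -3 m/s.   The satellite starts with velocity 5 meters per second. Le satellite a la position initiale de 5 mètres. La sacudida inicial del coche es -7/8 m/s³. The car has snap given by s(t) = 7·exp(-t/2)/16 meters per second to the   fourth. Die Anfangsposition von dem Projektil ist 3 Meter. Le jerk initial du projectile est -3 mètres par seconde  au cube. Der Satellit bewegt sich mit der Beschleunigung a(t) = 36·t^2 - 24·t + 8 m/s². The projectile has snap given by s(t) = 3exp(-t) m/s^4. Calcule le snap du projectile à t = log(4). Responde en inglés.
Using s(t) = 3·exp(-t) and substituting t = log(4), we find s = 3/4.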